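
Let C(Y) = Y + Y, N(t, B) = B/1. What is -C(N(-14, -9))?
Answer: 18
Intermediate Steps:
N(t, B) = B (N(t, B) = B*1 = B)
C(Y) = 2*Y
-C(N(-14, -9)) = -2*(-9) = -1*(-18) = 18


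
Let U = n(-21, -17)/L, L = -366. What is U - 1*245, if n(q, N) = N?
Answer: -89653/366 ≈ -244.95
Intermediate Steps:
U = 17/366 (U = -17/(-366) = -17*(-1/366) = 17/366 ≈ 0.046448)
U - 1*245 = 17/366 - 1*245 = 17/366 - 245 = -89653/366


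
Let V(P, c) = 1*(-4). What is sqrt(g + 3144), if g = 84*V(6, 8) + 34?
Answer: 7*sqrt(58) ≈ 53.310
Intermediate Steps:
V(P, c) = -4
g = -302 (g = 84*(-4) + 34 = -336 + 34 = -302)
sqrt(g + 3144) = sqrt(-302 + 3144) = sqrt(2842) = 7*sqrt(58)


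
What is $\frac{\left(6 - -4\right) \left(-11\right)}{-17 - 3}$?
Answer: $\frac{11}{2} \approx 5.5$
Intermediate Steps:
$\frac{\left(6 - -4\right) \left(-11\right)}{-17 - 3} = \frac{\left(6 + 4\right) \left(-11\right)}{-20} = 10 \left(-11\right) \left(- \frac{1}{20}\right) = \left(-110\right) \left(- \frac{1}{20}\right) = \frac{11}{2}$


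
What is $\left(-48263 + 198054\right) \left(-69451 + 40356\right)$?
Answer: $-4358169145$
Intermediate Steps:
$\left(-48263 + 198054\right) \left(-69451 + 40356\right) = 149791 \left(-29095\right) = -4358169145$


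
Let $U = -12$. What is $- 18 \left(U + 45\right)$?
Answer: $-594$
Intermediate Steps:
$- 18 \left(U + 45\right) = - 18 \left(-12 + 45\right) = \left(-18\right) 33 = -594$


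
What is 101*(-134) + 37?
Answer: -13497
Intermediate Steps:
101*(-134) + 37 = -13534 + 37 = -13497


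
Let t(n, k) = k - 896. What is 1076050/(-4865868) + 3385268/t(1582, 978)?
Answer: 4118044749131/99750294 ≈ 41284.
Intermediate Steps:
t(n, k) = -896 + k
1076050/(-4865868) + 3385268/t(1582, 978) = 1076050/(-4865868) + 3385268/(-896 + 978) = 1076050*(-1/4865868) + 3385268/82 = -538025/2432934 + 3385268*(1/82) = -538025/2432934 + 1692634/41 = 4118044749131/99750294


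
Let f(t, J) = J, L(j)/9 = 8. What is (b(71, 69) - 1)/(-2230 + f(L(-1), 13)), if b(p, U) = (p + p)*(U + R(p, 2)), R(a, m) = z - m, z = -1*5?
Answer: -8803/2217 ≈ -3.9707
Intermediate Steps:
L(j) = 72 (L(j) = 9*8 = 72)
z = -5
R(a, m) = -5 - m
b(p, U) = 2*p*(-7 + U) (b(p, U) = (p + p)*(U + (-5 - 1*2)) = (2*p)*(U + (-5 - 2)) = (2*p)*(U - 7) = (2*p)*(-7 + U) = 2*p*(-7 + U))
(b(71, 69) - 1)/(-2230 + f(L(-1), 13)) = (2*71*(-7 + 69) - 1)/(-2230 + 13) = (2*71*62 - 1)/(-2217) = (8804 - 1)*(-1/2217) = 8803*(-1/2217) = -8803/2217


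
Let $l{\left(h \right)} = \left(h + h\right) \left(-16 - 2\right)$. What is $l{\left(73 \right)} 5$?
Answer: $-13140$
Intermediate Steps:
$l{\left(h \right)} = - 36 h$ ($l{\left(h \right)} = 2 h \left(-18\right) = - 36 h$)
$l{\left(73 \right)} 5 = \left(-36\right) 73 \cdot 5 = \left(-2628\right) 5 = -13140$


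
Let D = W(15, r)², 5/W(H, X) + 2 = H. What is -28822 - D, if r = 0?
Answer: -4870943/169 ≈ -28822.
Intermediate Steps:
W(H, X) = 5/(-2 + H)
D = 25/169 (D = (5/(-2 + 15))² = (5/13)² = 25/169 ≈ 0.14793)
-28822 - D = -28822 - 1*25/169 = -28822 - 25/169 = -4870943/169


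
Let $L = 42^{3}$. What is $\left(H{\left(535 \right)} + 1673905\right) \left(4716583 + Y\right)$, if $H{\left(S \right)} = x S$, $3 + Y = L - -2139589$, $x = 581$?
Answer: $13754758278180$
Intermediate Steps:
$L = 74088$
$Y = 2213674$ ($Y = -3 + \left(74088 - -2139589\right) = -3 + \left(74088 + 2139589\right) = -3 + 2213677 = 2213674$)
$H{\left(S \right)} = 581 S$
$\left(H{\left(535 \right)} + 1673905\right) \left(4716583 + Y\right) = \left(581 \cdot 535 + 1673905\right) \left(4716583 + 2213674\right) = \left(310835 + 1673905\right) 6930257 = 1984740 \cdot 6930257 = 13754758278180$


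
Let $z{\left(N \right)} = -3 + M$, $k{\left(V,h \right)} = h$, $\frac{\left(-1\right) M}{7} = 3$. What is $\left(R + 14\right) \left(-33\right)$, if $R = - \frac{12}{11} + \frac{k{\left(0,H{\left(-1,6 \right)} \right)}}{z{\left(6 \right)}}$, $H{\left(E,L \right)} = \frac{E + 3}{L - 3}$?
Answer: $- \frac{5101}{12} \approx -425.08$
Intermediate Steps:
$H{\left(E,L \right)} = \frac{3 + E}{-3 + L}$
$M = -21$ ($M = \left(-7\right) 3 = -21$)
$z{\left(N \right)} = -24$ ($z{\left(N \right)} = -3 - 21 = -24$)
$R = - \frac{443}{396}$ ($R = - \frac{12}{11} + \frac{\frac{1}{-3 + 6} \left(3 - 1\right)}{-24} = \left(-12\right) \frac{1}{11} + \frac{1}{3} \cdot 2 \left(- \frac{1}{24}\right) = - \frac{12}{11} + \frac{1}{3} \cdot 2 \left(- \frac{1}{24}\right) = - \frac{12}{11} + \frac{2}{3} \left(- \frac{1}{24}\right) = - \frac{12}{11} - \frac{1}{36} = - \frac{443}{396} \approx -1.1187$)
$\left(R + 14\right) \left(-33\right) = \left(- \frac{443}{396} + 14\right) \left(-33\right) = \frac{5101}{396} \left(-33\right) = - \frac{5101}{12}$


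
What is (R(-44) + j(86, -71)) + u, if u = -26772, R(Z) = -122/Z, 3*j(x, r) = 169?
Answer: -1763051/66 ≈ -26713.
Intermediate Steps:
j(x, r) = 169/3 (j(x, r) = (⅓)*169 = 169/3)
(R(-44) + j(86, -71)) + u = (-122/(-44) + 169/3) - 26772 = (-122*(-1/44) + 169/3) - 26772 = (61/22 + 169/3) - 26772 = 3901/66 - 26772 = -1763051/66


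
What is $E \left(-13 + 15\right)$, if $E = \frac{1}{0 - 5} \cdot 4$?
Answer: $- \frac{8}{5} \approx -1.6$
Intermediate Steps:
$E = - \frac{4}{5}$ ($E = \frac{1}{-5} \cdot 4 = \left(- \frac{1}{5}\right) 4 = - \frac{4}{5} \approx -0.8$)
$E \left(-13 + 15\right) = - \frac{4 \left(-13 + 15\right)}{5} = \left(- \frac{4}{5}\right) 2 = - \frac{8}{5}$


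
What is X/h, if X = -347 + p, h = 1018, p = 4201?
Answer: 1927/509 ≈ 3.7859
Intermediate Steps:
X = 3854 (X = -347 + 4201 = 3854)
X/h = 3854/1018 = 3854*(1/1018) = 1927/509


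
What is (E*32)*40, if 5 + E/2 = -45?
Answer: -128000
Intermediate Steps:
E = -100 (E = -10 + 2*(-45) = -10 - 90 = -100)
(E*32)*40 = -100*32*40 = -3200*40 = -128000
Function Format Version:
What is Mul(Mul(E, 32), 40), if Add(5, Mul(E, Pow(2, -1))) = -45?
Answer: -128000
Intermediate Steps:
E = -100 (E = Add(-10, Mul(2, -45)) = Add(-10, -90) = -100)
Mul(Mul(E, 32), 40) = Mul(Mul(-100, 32), 40) = Mul(-3200, 40) = -128000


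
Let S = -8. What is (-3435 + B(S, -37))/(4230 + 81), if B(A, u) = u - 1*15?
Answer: -3487/4311 ≈ -0.80886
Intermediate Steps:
B(A, u) = -15 + u (B(A, u) = u - 15 = -15 + u)
(-3435 + B(S, -37))/(4230 + 81) = (-3435 + (-15 - 37))/(4230 + 81) = (-3435 - 52)/4311 = -3487*1/4311 = -3487/4311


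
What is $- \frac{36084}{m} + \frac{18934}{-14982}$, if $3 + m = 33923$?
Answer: $- \frac{147856471}{63523680} \approx -2.3276$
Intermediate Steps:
$m = 33920$ ($m = -3 + 33923 = 33920$)
$- \frac{36084}{m} + \frac{18934}{-14982} = - \frac{36084}{33920} + \frac{18934}{-14982} = \left(-36084\right) \frac{1}{33920} + 18934 \left(- \frac{1}{14982}\right) = - \frac{9021}{8480} - \frac{9467}{7491} = - \frac{147856471}{63523680}$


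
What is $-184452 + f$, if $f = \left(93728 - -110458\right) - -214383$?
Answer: $234117$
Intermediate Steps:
$f = 418569$ ($f = \left(93728 + 110458\right) + 214383 = 204186 + 214383 = 418569$)
$-184452 + f = -184452 + 418569 = 234117$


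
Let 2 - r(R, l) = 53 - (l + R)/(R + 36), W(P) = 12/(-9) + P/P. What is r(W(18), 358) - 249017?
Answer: -26649203/107 ≈ -2.4906e+5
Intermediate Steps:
W(P) = -⅓ (W(P) = 12*(-⅑) + 1 = -4/3 + 1 = -⅓)
r(R, l) = -51 + (R + l)/(36 + R) (r(R, l) = 2 - (53 - (l + R)/(R + 36)) = 2 - (53 - (R + l)/(36 + R)) = 2 + (-53 + (R + l)/(36 + R)) = -51 + (R + l)/(36 + R))
r(W(18), 358) - 249017 = (-1836 + 358 - 50*(-⅓))/(36 - ⅓) - 249017 = (-1836 + 358 + 50/3)/(107/3) - 249017 = (3/107)*(-4384/3) - 249017 = -4384/107 - 249017 = -26649203/107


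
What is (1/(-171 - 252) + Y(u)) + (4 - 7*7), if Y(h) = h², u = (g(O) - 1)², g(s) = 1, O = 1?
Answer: -19036/423 ≈ -45.002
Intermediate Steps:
u = 0 (u = (1 - 1)² = 0² = 0)
(1/(-171 - 252) + Y(u)) + (4 - 7*7) = (1/(-171 - 252) + 0²) + (4 - 7*7) = (1/(-423) + 0) + (4 - 49) = (-1/423 + 0) - 45 = -1/423 - 45 = -19036/423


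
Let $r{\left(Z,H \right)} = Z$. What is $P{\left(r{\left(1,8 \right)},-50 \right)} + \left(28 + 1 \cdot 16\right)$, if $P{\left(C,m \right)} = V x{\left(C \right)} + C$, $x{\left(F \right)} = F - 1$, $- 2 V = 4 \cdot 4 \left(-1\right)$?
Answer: $45$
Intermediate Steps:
$V = 8$ ($V = - \frac{4 \cdot 4 \left(-1\right)}{2} = - \frac{16 \left(-1\right)}{2} = \left(- \frac{1}{2}\right) \left(-16\right) = 8$)
$x{\left(F \right)} = -1 + F$ ($x{\left(F \right)} = F - 1 = -1 + F$)
$P{\left(C,m \right)} = -8 + 9 C$ ($P{\left(C,m \right)} = 8 \left(-1 + C\right) + C = \left(-8 + 8 C\right) + C = -8 + 9 C$)
$P{\left(r{\left(1,8 \right)},-50 \right)} + \left(28 + 1 \cdot 16\right) = \left(-8 + 9 \cdot 1\right) + \left(28 + 1 \cdot 16\right) = \left(-8 + 9\right) + \left(28 + 16\right) = 1 + 44 = 45$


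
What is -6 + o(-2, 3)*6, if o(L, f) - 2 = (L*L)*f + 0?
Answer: 78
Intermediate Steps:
o(L, f) = 2 + f*L² (o(L, f) = 2 + ((L*L)*f + 0) = 2 + (L²*f + 0) = 2 + (f*L² + 0) = 2 + f*L²)
-6 + o(-2, 3)*6 = -6 + (2 + 3*(-2)²)*6 = -6 + (2 + 3*4)*6 = -6 + (2 + 12)*6 = -6 + 14*6 = -6 + 84 = 78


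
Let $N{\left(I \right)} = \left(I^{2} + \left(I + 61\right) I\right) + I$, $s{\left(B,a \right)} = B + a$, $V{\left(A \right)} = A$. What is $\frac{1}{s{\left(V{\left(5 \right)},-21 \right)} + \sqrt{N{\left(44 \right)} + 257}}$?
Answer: $\frac{16}{6601} + \frac{\sqrt{6857}}{6601} \approx 0.014968$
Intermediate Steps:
$N{\left(I \right)} = I + I^{2} + I \left(61 + I\right)$ ($N{\left(I \right)} = \left(I^{2} + \left(61 + I\right) I\right) + I = \left(I^{2} + I \left(61 + I\right)\right) + I = I + I^{2} + I \left(61 + I\right)$)
$\frac{1}{s{\left(V{\left(5 \right)},-21 \right)} + \sqrt{N{\left(44 \right)} + 257}} = \frac{1}{\left(5 - 21\right) + \sqrt{2 \cdot 44 \left(31 + 44\right) + 257}} = \frac{1}{-16 + \sqrt{2 \cdot 44 \cdot 75 + 257}} = \frac{1}{-16 + \sqrt{6600 + 257}} = \frac{1}{-16 + \sqrt{6857}}$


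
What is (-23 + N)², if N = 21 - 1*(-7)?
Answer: 25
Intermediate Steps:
N = 28 (N = 21 + 7 = 28)
(-23 + N)² = (-23 + 28)² = 5² = 25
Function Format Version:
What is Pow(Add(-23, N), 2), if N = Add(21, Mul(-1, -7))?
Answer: 25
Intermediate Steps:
N = 28 (N = Add(21, 7) = 28)
Pow(Add(-23, N), 2) = Pow(Add(-23, 28), 2) = Pow(5, 2) = 25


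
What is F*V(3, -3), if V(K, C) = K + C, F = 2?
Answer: 0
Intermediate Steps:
V(K, C) = C + K
F*V(3, -3) = 2*(-3 + 3) = 2*0 = 0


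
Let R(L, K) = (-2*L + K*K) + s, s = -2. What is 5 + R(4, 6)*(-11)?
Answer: -281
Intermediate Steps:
R(L, K) = -2 + K**2 - 2*L (R(L, K) = (-2*L + K*K) - 2 = (-2*L + K**2) - 2 = (K**2 - 2*L) - 2 = -2 + K**2 - 2*L)
5 + R(4, 6)*(-11) = 5 + (-2 + 6**2 - 2*4)*(-11) = 5 + (-2 + 36 - 8)*(-11) = 5 + 26*(-11) = 5 - 286 = -281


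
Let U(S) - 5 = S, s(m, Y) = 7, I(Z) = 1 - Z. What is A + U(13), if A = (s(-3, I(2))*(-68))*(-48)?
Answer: 22866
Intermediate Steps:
U(S) = 5 + S
A = 22848 (A = (7*(-68))*(-48) = -476*(-48) = 22848)
A + U(13) = 22848 + (5 + 13) = 22848 + 18 = 22866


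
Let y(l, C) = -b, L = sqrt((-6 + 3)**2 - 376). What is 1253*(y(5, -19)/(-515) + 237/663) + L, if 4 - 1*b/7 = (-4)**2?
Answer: 27717613/113815 + I*sqrt(367) ≈ 243.53 + 19.157*I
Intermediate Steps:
b = -84 (b = 28 - 7*(-4)**2 = 28 - 7*16 = 28 - 112 = -84)
L = I*sqrt(367) (L = sqrt((-3)**2 - 376) = sqrt(9 - 376) = sqrt(-367) = I*sqrt(367) ≈ 19.157*I)
y(l, C) = 84 (y(l, C) = -1*(-84) = 84)
1253*(y(5, -19)/(-515) + 237/663) + L = 1253*(84/(-515) + 237/663) + I*sqrt(367) = 1253*(84*(-1/515) + 237*(1/663)) + I*sqrt(367) = 1253*(-84/515 + 79/221) + I*sqrt(367) = 1253*(22121/113815) + I*sqrt(367) = 27717613/113815 + I*sqrt(367)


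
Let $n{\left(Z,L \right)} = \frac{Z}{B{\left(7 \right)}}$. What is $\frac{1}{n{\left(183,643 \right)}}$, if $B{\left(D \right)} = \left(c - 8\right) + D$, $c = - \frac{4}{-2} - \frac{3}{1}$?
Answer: $- \frac{2}{183} \approx -0.010929$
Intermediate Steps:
$c = -1$ ($c = \left(-4\right) \left(- \frac{1}{2}\right) - 3 = 2 - 3 = -1$)
$B{\left(D \right)} = -9 + D$ ($B{\left(D \right)} = \left(-1 - 8\right) + D = -9 + D$)
$n{\left(Z,L \right)} = - \frac{Z}{2}$ ($n{\left(Z,L \right)} = \frac{Z}{-9 + 7} = \frac{Z}{-2} = Z \left(- \frac{1}{2}\right) = - \frac{Z}{2}$)
$\frac{1}{n{\left(183,643 \right)}} = \frac{1}{\left(- \frac{1}{2}\right) 183} = \frac{1}{- \frac{183}{2}} = - \frac{2}{183}$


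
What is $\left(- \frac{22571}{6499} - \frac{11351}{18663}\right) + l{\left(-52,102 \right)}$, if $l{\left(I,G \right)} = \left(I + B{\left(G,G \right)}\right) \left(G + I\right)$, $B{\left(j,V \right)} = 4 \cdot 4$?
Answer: $- \frac{218818519322}{121290837} \approx -1804.1$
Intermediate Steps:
$B{\left(j,V \right)} = 16$
$l{\left(I,G \right)} = \left(16 + I\right) \left(G + I\right)$ ($l{\left(I,G \right)} = \left(I + 16\right) \left(G + I\right) = \left(16 + I\right) \left(G + I\right)$)
$\left(- \frac{22571}{6499} - \frac{11351}{18663}\right) + l{\left(-52,102 \right)} = \left(- \frac{22571}{6499} - \frac{11351}{18663}\right) + \left(\left(-52\right)^{2} + 16 \cdot 102 + 16 \left(-52\right) + 102 \left(-52\right)\right) = \left(\left(-22571\right) \frac{1}{6499} - \frac{11351}{18663}\right) + \left(2704 + 1632 - 832 - 5304\right) = \left(- \frac{22571}{6499} - \frac{11351}{18663}\right) - 1800 = - \frac{495012722}{121290837} - 1800 = - \frac{218818519322}{121290837}$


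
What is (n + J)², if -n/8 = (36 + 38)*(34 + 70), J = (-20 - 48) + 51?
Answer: 3792712225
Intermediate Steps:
J = -17 (J = -68 + 51 = -17)
n = -61568 (n = -8*(36 + 38)*(34 + 70) = -592*104 = -8*7696 = -61568)
(n + J)² = (-61568 - 17)² = (-61585)² = 3792712225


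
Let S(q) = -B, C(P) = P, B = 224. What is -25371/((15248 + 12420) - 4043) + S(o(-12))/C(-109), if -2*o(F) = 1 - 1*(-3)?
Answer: 280729/286125 ≈ 0.98114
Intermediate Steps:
o(F) = -2 (o(F) = -(1 - 1*(-3))/2 = -(1 + 3)/2 = -½*4 = -2)
S(q) = -224 (S(q) = -1*224 = -224)
-25371/((15248 + 12420) - 4043) + S(o(-12))/C(-109) = -25371/((15248 + 12420) - 4043) - 224/(-109) = -25371/(27668 - 4043) - 224*(-1/109) = -25371/23625 + 224/109 = -25371*1/23625 + 224/109 = -2819/2625 + 224/109 = 280729/286125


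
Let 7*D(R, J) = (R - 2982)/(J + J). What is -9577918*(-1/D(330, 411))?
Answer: -4592611681/221 ≈ -2.0781e+7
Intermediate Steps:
D(R, J) = (-2982 + R)/(14*J) (D(R, J) = ((R - 2982)/(J + J))/7 = ((-2982 + R)/((2*J)))/7 = ((-2982 + R)*(1/(2*J)))/7 = ((-2982 + R)/(2*J))/7 = (-2982 + R)/(14*J))
-9577918*(-1/D(330, 411)) = -9577918*(-5754/(-2982 + 330)) = -9577918/((-(-2652)/(14*411))) = -9577918/((-1*(-442/959))) = -9577918/442/959 = -9577918*959/442 = -4592611681/221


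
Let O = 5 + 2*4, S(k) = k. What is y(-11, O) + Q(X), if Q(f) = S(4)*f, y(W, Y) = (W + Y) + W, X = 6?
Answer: 15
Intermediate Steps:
O = 13 (O = 5 + 8 = 13)
y(W, Y) = Y + 2*W
Q(f) = 4*f
y(-11, O) + Q(X) = (13 + 2*(-11)) + 4*6 = (13 - 22) + 24 = -9 + 24 = 15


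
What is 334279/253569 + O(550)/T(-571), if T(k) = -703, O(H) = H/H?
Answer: 234744568/178259007 ≈ 1.3169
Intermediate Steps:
O(H) = 1
334279/253569 + O(550)/T(-571) = 334279/253569 + 1/(-703) = 334279*(1/253569) + 1*(-1/703) = 334279/253569 - 1/703 = 234744568/178259007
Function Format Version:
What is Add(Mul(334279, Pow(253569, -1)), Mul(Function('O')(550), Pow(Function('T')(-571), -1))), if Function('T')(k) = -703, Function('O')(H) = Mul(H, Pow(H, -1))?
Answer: Rational(234744568, 178259007) ≈ 1.3169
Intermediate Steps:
Function('O')(H) = 1
Add(Mul(334279, Pow(253569, -1)), Mul(Function('O')(550), Pow(Function('T')(-571), -1))) = Add(Mul(334279, Pow(253569, -1)), Mul(1, Pow(-703, -1))) = Add(Mul(334279, Rational(1, 253569)), Mul(1, Rational(-1, 703))) = Add(Rational(334279, 253569), Rational(-1, 703)) = Rational(234744568, 178259007)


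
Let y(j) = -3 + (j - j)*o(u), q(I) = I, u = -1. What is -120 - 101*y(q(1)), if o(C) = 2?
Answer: 183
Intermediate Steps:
y(j) = -3 (y(j) = -3 + (j - j)*2 = -3 + 0*2 = -3 + 0 = -3)
-120 - 101*y(q(1)) = -120 - 101*(-3) = -120 + 303 = 183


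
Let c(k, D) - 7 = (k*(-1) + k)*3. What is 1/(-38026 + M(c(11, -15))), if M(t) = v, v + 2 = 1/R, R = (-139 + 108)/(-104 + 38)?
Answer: -31/1178802 ≈ -2.6298e-5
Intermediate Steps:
c(k, D) = 7 (c(k, D) = 7 + (k*(-1) + k)*3 = 7 + (-k + k)*3 = 7 + 0*3 = 7 + 0 = 7)
R = 31/66 (R = -31/(-66) = -31*(-1/66) = 31/66 ≈ 0.46970)
v = 4/31 (v = -2 + 1/(31/66) = -2 + 66/31 = 4/31 ≈ 0.12903)
M(t) = 4/31
1/(-38026 + M(c(11, -15))) = 1/(-38026 + 4/31) = 1/(-1178802/31) = -31/1178802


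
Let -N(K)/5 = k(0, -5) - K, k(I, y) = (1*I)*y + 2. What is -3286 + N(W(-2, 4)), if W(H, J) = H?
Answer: -3306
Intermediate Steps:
k(I, y) = 2 + I*y (k(I, y) = I*y + 2 = 2 + I*y)
N(K) = -10 + 5*K (N(K) = -5*((2 + 0*(-5)) - K) = -5*((2 + 0) - K) = -5*(2 - K) = -10 + 5*K)
-3286 + N(W(-2, 4)) = -3286 + (-10 + 5*(-2)) = -3286 + (-10 - 10) = -3286 - 20 = -3306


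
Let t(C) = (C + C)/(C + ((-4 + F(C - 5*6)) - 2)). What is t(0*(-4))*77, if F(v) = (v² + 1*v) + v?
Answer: 0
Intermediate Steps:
F(v) = v² + 2*v (F(v) = (v² + v) + v = (v + v²) + v = v² + 2*v)
t(C) = 2*C/(-6 + C + (-30 + C)*(-28 + C)) (t(C) = (C + C)/(C + ((-4 + (C - 5*6)*(2 + (C - 5*6))) - 2)) = (2*C)/(C + ((-4 + (C - 30)*(2 + (C - 30))) - 2)) = (2*C)/(C + ((-4 + (-30 + C)*(2 + (-30 + C))) - 2)) = (2*C)/(C + ((-4 + (-30 + C)*(-28 + C)) - 2)) = (2*C)/(C + (-6 + (-30 + C)*(-28 + C))) = (2*C)/(-6 + C + (-30 + C)*(-28 + C)) = 2*C/(-6 + C + (-30 + C)*(-28 + C)))
t(0*(-4))*77 = (2*(0*(-4))/(834 + (0*(-4))² - 0*(-4)))*77 = (2*0/(834 + 0² - 57*0))*77 = (2*0/(834 + 0 + 0))*77 = (2*0/834)*77 = (2*0*(1/834))*77 = 0*77 = 0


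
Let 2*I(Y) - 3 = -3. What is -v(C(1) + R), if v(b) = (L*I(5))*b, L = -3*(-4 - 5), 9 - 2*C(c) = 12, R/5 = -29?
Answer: 0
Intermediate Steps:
R = -145 (R = 5*(-29) = -145)
I(Y) = 0 (I(Y) = 3/2 + (½)*(-3) = 3/2 - 3/2 = 0)
C(c) = -3/2 (C(c) = 9/2 - ½*12 = 9/2 - 6 = -3/2)
L = 27 (L = -3*(-9) = 27)
v(b) = 0 (v(b) = (27*0)*b = 0*b = 0)
-v(C(1) + R) = -1*0 = 0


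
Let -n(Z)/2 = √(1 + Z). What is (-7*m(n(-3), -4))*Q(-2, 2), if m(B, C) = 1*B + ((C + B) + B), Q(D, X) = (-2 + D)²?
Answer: 448 + 672*I*√2 ≈ 448.0 + 950.35*I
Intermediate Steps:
n(Z) = -2*√(1 + Z)
m(B, C) = C + 3*B (m(B, C) = B + ((B + C) + B) = B + (C + 2*B) = C + 3*B)
(-7*m(n(-3), -4))*Q(-2, 2) = (-7*(-4 + 3*(-2*√(1 - 3))))*(-2 - 2)² = -7*(-4 + 3*(-2*I*√2))*(-4)² = -7*(-4 + 3*(-2*I*√2))*16 = -7*(-4 - 6*I*√2)*16 = (28 + 42*I*√2)*16 = 448 + 672*I*√2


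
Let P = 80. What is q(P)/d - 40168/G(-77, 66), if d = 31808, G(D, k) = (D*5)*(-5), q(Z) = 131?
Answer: -182487367/8747200 ≈ -20.862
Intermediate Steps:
G(D, k) = -25*D (G(D, k) = (5*D)*(-5) = -25*D)
q(P)/d - 40168/G(-77, 66) = 131/31808 - 40168/((-25*(-77))) = 131*(1/31808) - 40168/1925 = 131/31808 - 40168*1/1925 = 131/31808 - 40168/1925 = -182487367/8747200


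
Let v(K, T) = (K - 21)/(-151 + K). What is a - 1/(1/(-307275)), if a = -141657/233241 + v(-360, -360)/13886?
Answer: 169514975069197283/551672964262 ≈ 3.0727e+5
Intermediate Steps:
v(K, T) = (-21 + K)/(-151 + K)
a = -335024408767/551672964262 (a = -141657/233241 + ((-21 - 360)/(-151 - 360))/13886 = -141657*1/233241 + (-381/(-511))*(1/13886) = -47219/77747 - 1/511*(-381)*(1/13886) = -47219/77747 + (381/511)*(1/13886) = -47219/77747 + 381/7095746 = -335024408767/551672964262 ≈ -0.60729)
a - 1/(1/(-307275)) = -335024408767/551672964262 - 1/(1/(-307275)) = -335024408767/551672964262 - 1/(-1/307275) = -335024408767/551672964262 - 1*(-307275) = -335024408767/551672964262 + 307275 = 169514975069197283/551672964262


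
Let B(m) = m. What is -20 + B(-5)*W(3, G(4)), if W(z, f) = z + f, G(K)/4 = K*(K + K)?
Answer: -675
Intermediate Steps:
G(K) = 8*K**2 (G(K) = 4*(K*(K + K)) = 4*(K*(2*K)) = 4*(2*K**2) = 8*K**2)
W(z, f) = f + z
-20 + B(-5)*W(3, G(4)) = -20 - 5*(8*4**2 + 3) = -20 - 5*(8*16 + 3) = -20 - 5*(128 + 3) = -20 - 5*131 = -20 - 655 = -675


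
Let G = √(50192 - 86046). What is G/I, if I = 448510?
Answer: I*√35854/448510 ≈ 0.00042218*I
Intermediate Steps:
G = I*√35854 (G = √(-35854) = I*√35854 ≈ 189.35*I)
G/I = (I*√35854)/448510 = (I*√35854)*(1/448510) = I*√35854/448510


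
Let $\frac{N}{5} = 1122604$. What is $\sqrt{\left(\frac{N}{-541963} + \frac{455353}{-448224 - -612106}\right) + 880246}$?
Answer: $\frac{3 \sqrt{171873924443853852922610}}{1325641498} \approx 938.21$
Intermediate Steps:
$N = 5613020$ ($N = 5 \cdot 1122604 = 5613020$)
$\sqrt{\left(\frac{N}{-541963} + \frac{455353}{-448224 - -612106}\right) + 880246} = \sqrt{\left(\frac{5613020}{-541963} + \frac{455353}{-448224 - -612106}\right) + 880246} = \sqrt{\left(5613020 \left(- \frac{1}{541963}\right) + \frac{455353}{-448224 + 612106}\right) + 880246} = \sqrt{\left(- \frac{5613020}{541963} + \frac{455353}{163882}\right) + 880246} = \sqrt{- \frac{10046096503}{1325641498} + 880246} = \sqrt{\frac{1166880579952005}{1325641498}} = \frac{3 \sqrt{171873924443853852922610}}{1325641498}$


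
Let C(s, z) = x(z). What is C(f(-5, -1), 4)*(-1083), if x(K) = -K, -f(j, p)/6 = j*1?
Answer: 4332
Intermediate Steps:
f(j, p) = -6*j
C(s, z) = -z
C(f(-5, -1), 4)*(-1083) = -1*4*(-1083) = -4*(-1083) = 4332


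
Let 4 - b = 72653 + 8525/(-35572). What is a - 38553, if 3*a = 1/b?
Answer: -298893124342849/7752785109 ≈ -38553.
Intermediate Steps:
b = -2584261703/35572 (b = 4 - (72653 + 8525/(-35572)) = 4 - (72653 + 8525*(-1/35572)) = 4 - (72653 - 8525/35572) = 4 - 1*2584403991/35572 = 4 - 2584403991/35572 = -2584261703/35572 ≈ -72649.)
a = -35572/7752785109 (a = 1/(3*(-2584261703/35572)) = (⅓)*(-35572/2584261703) = -35572/7752785109 ≈ -4.5883e-6)
a - 38553 = -35572/7752785109 - 38553 = -298893124342849/7752785109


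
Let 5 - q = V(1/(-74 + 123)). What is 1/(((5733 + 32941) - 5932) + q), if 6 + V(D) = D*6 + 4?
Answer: 49/1604695 ≈ 3.0535e-5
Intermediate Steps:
V(D) = -2 + 6*D (V(D) = -6 + (D*6 + 4) = -6 + (6*D + 4) = -6 + (4 + 6*D) = -2 + 6*D)
q = 337/49 (q = 5 - (-2 + 6/(-74 + 123)) = 5 - (-2 + 6/49) = 5 - 1*(-92/49) = 5 + 92/49 = 337/49 ≈ 6.8775)
1/(((5733 + 32941) - 5932) + q) = 1/(((5733 + 32941) - 5932) + 337/49) = 1/((38674 - 5932) + 337/49) = 1/(32742 + 337/49) = 1/(1604695/49) = 49/1604695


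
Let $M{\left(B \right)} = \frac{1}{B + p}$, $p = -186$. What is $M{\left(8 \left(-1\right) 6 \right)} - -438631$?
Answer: $\frac{102639653}{234} \approx 4.3863 \cdot 10^{5}$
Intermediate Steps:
$M{\left(B \right)} = \frac{1}{-186 + B}$ ($M{\left(B \right)} = \frac{1}{B - 186} = \frac{1}{-186 + B}$)
$M{\left(8 \left(-1\right) 6 \right)} - -438631 = \frac{1}{-186 + 8 \left(-1\right) 6} - -438631 = \frac{1}{-186 - 48} + 438631 = \frac{1}{-234} + 438631 = - \frac{1}{234} + 438631 = \frac{102639653}{234}$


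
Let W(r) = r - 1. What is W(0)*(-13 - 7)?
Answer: 20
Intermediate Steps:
W(r) = -1 + r
W(0)*(-13 - 7) = (-1 + 0)*(-13 - 7) = -1*(-20) = 20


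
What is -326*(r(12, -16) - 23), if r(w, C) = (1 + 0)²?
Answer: 7172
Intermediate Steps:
r(w, C) = 1 (r(w, C) = 1² = 1)
-326*(r(12, -16) - 23) = -326*(1 - 23) = -326*(-22) = 7172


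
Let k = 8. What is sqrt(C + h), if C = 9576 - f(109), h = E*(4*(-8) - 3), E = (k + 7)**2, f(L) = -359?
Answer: 2*sqrt(515) ≈ 45.387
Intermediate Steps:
E = 225 (E = (8 + 7)**2 = 15**2 = 225)
h = -7875 (h = 225*(4*(-8) - 3) = 225*(-32 - 3) = 225*(-35) = -7875)
C = 9935 (C = 9576 - 1*(-359) = 9576 + 359 = 9935)
sqrt(C + h) = sqrt(9935 - 7875) = sqrt(2060) = 2*sqrt(515)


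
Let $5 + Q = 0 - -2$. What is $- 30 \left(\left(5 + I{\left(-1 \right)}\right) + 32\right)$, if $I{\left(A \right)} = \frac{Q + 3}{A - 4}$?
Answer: $-1110$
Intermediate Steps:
$Q = -3$ ($Q = -5 + \left(0 - -2\right) = -5 + \left(0 + 2\right) = -5 + 2 = -3$)
$I{\left(A \right)} = 0$ ($I{\left(A \right)} = \frac{-3 + 3}{A - 4} = \frac{0}{-4 + A} = 0$)
$- 30 \left(\left(5 + I{\left(-1 \right)}\right) + 32\right) = - 30 \left(\left(5 + 0\right) + 32\right) = - 30 \left(5 + 32\right) = \left(-30\right) 37 = -1110$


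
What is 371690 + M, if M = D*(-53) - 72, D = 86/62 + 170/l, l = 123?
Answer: 1416419807/3813 ≈ 3.7147e+5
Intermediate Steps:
D = 10559/3813 (D = 86/62 + 170/123 = 86*(1/62) + 170*(1/123) = 43/31 + 170/123 = 10559/3813 ≈ 2.7692)
M = -834163/3813 (M = (10559/3813)*(-53) - 72 = -559627/3813 - 72 = -834163/3813 ≈ -218.77)
371690 + M = 371690 - 834163/3813 = 1416419807/3813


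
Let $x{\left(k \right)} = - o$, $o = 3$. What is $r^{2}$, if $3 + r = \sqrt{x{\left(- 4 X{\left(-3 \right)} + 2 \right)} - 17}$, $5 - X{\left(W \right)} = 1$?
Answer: $\left(3 - 2 i \sqrt{5}\right)^{2} \approx -11.0 - 26.833 i$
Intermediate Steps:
$X{\left(W \right)} = 4$ ($X{\left(W \right)} = 5 - 1 = 4$)
$x{\left(k \right)} = -3$ ($x{\left(k \right)} = \left(-1\right) 3 = -3$)
$r = -3 + 2 i \sqrt{5}$ ($r = -3 + \sqrt{-3 - 17} = -3 + \sqrt{-20} = -3 + 2 i \sqrt{5} \approx -3.0 + 4.4721 i$)
$r^{2} = \left(-3 + 2 i \sqrt{5}\right)^{2}$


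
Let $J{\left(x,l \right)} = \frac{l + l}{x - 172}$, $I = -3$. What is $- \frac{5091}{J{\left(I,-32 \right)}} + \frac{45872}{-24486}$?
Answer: $- \frac{10909062679}{783552} \approx -13923.0$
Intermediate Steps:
$J{\left(x,l \right)} = \frac{2 l}{-172 + x}$
$- \frac{5091}{J{\left(I,-32 \right)}} + \frac{45872}{-24486} = - \frac{5091}{2 \left(-32\right) \frac{1}{-172 - 3}} + \frac{45872}{-24486} = - \frac{5091}{2 \left(-32\right) \frac{1}{-175}} + 45872 \left(- \frac{1}{24486}\right) = - \frac{5091}{2 \left(-32\right) \left(- \frac{1}{175}\right)} - \frac{22936}{12243} = - \frac{5091}{\frac{64}{175}} - \frac{22936}{12243} = \left(-5091\right) \frac{175}{64} - \frac{22936}{12243} = - \frac{890925}{64} - \frac{22936}{12243} = - \frac{10909062679}{783552}$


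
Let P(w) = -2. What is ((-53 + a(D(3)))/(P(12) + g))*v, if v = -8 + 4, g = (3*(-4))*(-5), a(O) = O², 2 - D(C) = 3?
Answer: 104/29 ≈ 3.5862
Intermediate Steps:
D(C) = -1 (D(C) = 2 - 1*3 = 2 - 3 = -1)
g = 60 (g = -12*(-5) = 60)
v = -4
((-53 + a(D(3)))/(P(12) + g))*v = ((-53 + (-1)²)/(-2 + 60))*(-4) = ((-53 + 1)/58)*(-4) = -52*1/58*(-4) = -26/29*(-4) = 104/29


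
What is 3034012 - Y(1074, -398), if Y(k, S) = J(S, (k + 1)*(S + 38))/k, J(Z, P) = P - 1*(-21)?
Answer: 1086305289/358 ≈ 3.0344e+6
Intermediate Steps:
J(Z, P) = 21 + P (J(Z, P) = P + 21 = 21 + P)
Y(k, S) = (21 + (1 + k)*(38 + S))/k (Y(k, S) = (21 + (k + 1)*(S + 38))/k = (21 + (1 + k)*(38 + S))/k)
3034012 - Y(1074, -398) = 3034012 - (38 - 398 + 59/1074 - 398/1074) = 3034012 - (38 - 398 + 59*(1/1074) - 398*1/1074) = 3034012 - (38 - 398 + 59/1074 - 199/537) = 3034012 - 1*(-128993/358) = 3034012 + 128993/358 = 1086305289/358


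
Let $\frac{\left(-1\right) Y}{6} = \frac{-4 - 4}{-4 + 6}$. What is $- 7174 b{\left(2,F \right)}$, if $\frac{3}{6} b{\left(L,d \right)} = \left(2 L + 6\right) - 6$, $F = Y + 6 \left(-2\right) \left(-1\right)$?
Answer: $-57392$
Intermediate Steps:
$Y = 24$ ($Y = - 6 \frac{-4 - 4}{-4 + 6} = - 6 \left(- \frac{8}{2}\right) = - 6 \left(\left(-8\right) \frac{1}{2}\right) = \left(-6\right) \left(-4\right) = 24$)
$F = 36$ ($F = 24 + 6 \left(-2\right) \left(-1\right) = 24 - -12 = 24 + 12 = 36$)
$b{\left(L,d \right)} = 4 L$ ($b{\left(L,d \right)} = 2 \left(\left(2 L + 6\right) - 6\right) = 2 \left(\left(6 + 2 L\right) - 6\right) = 2 \cdot 2 L = 4 L$)
$- 7174 b{\left(2,F \right)} = - 7174 \cdot 4 \cdot 2 = \left(-7174\right) 8 = -57392$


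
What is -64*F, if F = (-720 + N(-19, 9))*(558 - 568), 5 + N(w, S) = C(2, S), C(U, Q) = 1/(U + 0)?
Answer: -463680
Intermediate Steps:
C(U, Q) = 1/U
N(w, S) = -9/2 (N(w, S) = -5 + 1/2 = -5 + ½ = -9/2)
F = 7245 (F = (-720 - 9/2)*(558 - 568) = -1449/2*(-10) = 7245)
-64*F = -64*7245 = -463680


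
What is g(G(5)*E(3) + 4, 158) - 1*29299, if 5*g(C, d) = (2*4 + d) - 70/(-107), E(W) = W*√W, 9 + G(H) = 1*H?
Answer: -15657133/535 ≈ -29266.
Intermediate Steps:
G(H) = -9 + H (G(H) = -9 + 1*H = -9 + H)
E(W) = W^(3/2)
g(C, d) = 926/535 + d/5 (g(C, d) = ((2*4 + d) - 70/(-107))/5 = ((8 + d) - 70*(-1)/107)/5 = ((8 + d) - 1*(-70/107))/5 = ((8 + d) + 70/107)/5 = (926/107 + d)/5 = 926/535 + d/5)
g(G(5)*E(3) + 4, 158) - 1*29299 = (926/535 + (⅕)*158) - 1*29299 = (926/535 + 158/5) - 29299 = 17832/535 - 29299 = -15657133/535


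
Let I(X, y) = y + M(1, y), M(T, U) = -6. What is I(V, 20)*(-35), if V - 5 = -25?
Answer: -490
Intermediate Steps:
V = -20 (V = 5 - 25 = -20)
I(X, y) = -6 + y (I(X, y) = y - 6 = -6 + y)
I(V, 20)*(-35) = (-6 + 20)*(-35) = 14*(-35) = -490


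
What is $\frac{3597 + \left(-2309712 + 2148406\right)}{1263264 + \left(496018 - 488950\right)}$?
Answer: $- \frac{157709}{1270332} \approx -0.12415$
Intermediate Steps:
$\frac{3597 + \left(-2309712 + 2148406\right)}{1263264 + \left(496018 - 488950\right)} = \frac{3597 - 161306}{1263264 + 7068} = - \frac{157709}{1270332}$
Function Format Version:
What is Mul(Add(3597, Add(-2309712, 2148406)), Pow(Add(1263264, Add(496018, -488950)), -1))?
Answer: Rational(-157709, 1270332) ≈ -0.12415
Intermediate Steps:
Mul(Add(3597, Add(-2309712, 2148406)), Pow(Add(1263264, Add(496018, -488950)), -1)) = Mul(Add(3597, -161306), Pow(Add(1263264, 7068), -1)) = Mul(-157709, Pow(1270332, -1)) = Mul(-157709, Rational(1, 1270332)) = Rational(-157709, 1270332)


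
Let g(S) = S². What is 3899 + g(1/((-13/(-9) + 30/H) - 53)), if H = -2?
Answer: 1398965180/358801 ≈ 3899.0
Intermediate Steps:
3899 + g(1/((-13/(-9) + 30/H) - 53)) = 3899 + (1/((-13/(-9) + 30/(-2)) - 53))² = 3899 + (1/((-13*(-⅑) + 30*(-½)) - 53))² = 3899 + (1/((13/9 - 15) - 53))² = 3899 + (1/(-122/9 - 53))² = 3899 + (1/(-599/9))² = 3899 + (-9/599)² = 3899 + 81/358801 = 1398965180/358801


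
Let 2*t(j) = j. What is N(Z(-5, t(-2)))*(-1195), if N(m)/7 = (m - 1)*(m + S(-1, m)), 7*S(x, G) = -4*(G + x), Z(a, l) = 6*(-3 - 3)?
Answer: -4598360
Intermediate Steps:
t(j) = j/2
Z(a, l) = -36 (Z(a, l) = 6*(-6) = -36)
S(x, G) = -4*G/7 - 4*x/7 (S(x, G) = (-4*(G + x))/7 = (-4*G - 4*x)/7 = -4*G/7 - 4*x/7)
N(m) = 7*(-1 + m)*(4/7 + 3*m/7) (N(m) = 7*((m - 1)*(m + (-4*m/7 - 4/7*(-1)))) = 7*((-1 + m)*(m + (-4*m/7 + 4/7))) = 7*((-1 + m)*(m + (4/7 - 4*m/7))) = 7*((-1 + m)*(4/7 + 3*m/7)) = 7*(-1 + m)*(4/7 + 3*m/7))
N(Z(-5, t(-2)))*(-1195) = (-4 - 36 + 3*(-36)²)*(-1195) = (-4 - 36 + 3*1296)*(-1195) = (-4 - 36 + 3888)*(-1195) = 3848*(-1195) = -4598360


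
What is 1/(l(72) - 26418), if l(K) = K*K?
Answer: -1/21234 ≈ -4.7094e-5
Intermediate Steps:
l(K) = K²
1/(l(72) - 26418) = 1/(72² - 26418) = 1/(5184 - 26418) = 1/(-21234) = -1/21234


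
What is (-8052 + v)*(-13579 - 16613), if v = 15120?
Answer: -213397056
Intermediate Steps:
(-8052 + v)*(-13579 - 16613) = (-8052 + 15120)*(-13579 - 16613) = 7068*(-30192) = -213397056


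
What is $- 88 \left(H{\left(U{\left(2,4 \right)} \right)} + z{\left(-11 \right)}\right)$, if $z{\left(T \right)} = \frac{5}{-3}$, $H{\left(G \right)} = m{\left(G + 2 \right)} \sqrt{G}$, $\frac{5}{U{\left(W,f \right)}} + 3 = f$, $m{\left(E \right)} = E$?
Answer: $\frac{440}{3} - 616 \sqrt{5} \approx -1230.8$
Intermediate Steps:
$U{\left(W,f \right)} = \frac{5}{-3 + f}$
$H{\left(G \right)} = \sqrt{G} \left(2 + G\right)$ ($H{\left(G \right)} = \left(G + 2\right) \sqrt{G} = \left(2 + G\right) \sqrt{G} = \sqrt{G} \left(2 + G\right)$)
$z{\left(T \right)} = - \frac{5}{3}$ ($z{\left(T \right)} = 5 \left(- \frac{1}{3}\right) = - \frac{5}{3}$)
$- 88 \left(H{\left(U{\left(2,4 \right)} \right)} + z{\left(-11 \right)}\right) = - 88 \left(\sqrt{\frac{5}{-3 + 4}} \left(2 + \frac{5}{-3 + 4}\right) - \frac{5}{3}\right) = - 88 \left(\sqrt{\frac{5}{1}} \left(2 + \frac{5}{1}\right) - \frac{5}{3}\right) = - 88 \left(\sqrt{5 \cdot 1} \left(2 + 5 \cdot 1\right) - \frac{5}{3}\right) = - 88 \left(\sqrt{5} \left(2 + 5\right) - \frac{5}{3}\right) = - 88 \left(\sqrt{5} \cdot 7 - \frac{5}{3}\right) = - 88 \left(7 \sqrt{5} - \frac{5}{3}\right) = - 88 \left(- \frac{5}{3} + 7 \sqrt{5}\right) = \frac{440}{3} - 616 \sqrt{5}$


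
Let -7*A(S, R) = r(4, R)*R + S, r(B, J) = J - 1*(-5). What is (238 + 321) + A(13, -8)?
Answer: 3876/7 ≈ 553.71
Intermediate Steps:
r(B, J) = 5 + J (r(B, J) = J + 5 = 5 + J)
A(S, R) = -S/7 - R*(5 + R)/7 (A(S, R) = -((5 + R)*R + S)/7 = -(R*(5 + R) + S)/7 = -(S + R*(5 + R))/7 = -S/7 - R*(5 + R)/7)
(238 + 321) + A(13, -8) = (238 + 321) + (-⅐*13 - ⅐*(-8)*(5 - 8)) = 559 + (-13/7 - ⅐*(-8)*(-3)) = 559 + (-13/7 - 24/7) = 559 - 37/7 = 3876/7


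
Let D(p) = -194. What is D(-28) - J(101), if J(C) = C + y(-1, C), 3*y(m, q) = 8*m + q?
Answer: -326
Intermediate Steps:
y(m, q) = q/3 + 8*m/3 (y(m, q) = (8*m + q)/3 = (q + 8*m)/3 = q/3 + 8*m/3)
J(C) = -8/3 + 4*C/3 (J(C) = C + (C/3 + (8/3)*(-1)) = C + (C/3 - 8/3) = C + (-8/3 + C/3) = -8/3 + 4*C/3)
D(-28) - J(101) = -194 - (-8/3 + (4/3)*101) = -194 - (-8/3 + 404/3) = -194 - 1*132 = -194 - 132 = -326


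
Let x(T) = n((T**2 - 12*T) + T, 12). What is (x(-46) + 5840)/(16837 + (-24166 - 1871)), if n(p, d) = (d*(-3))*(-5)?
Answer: -301/460 ≈ -0.65435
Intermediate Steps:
n(p, d) = 15*d (n(p, d) = -3*d*(-5) = 15*d)
x(T) = 180 (x(T) = 15*12 = 180)
(x(-46) + 5840)/(16837 + (-24166 - 1871)) = (180 + 5840)/(16837 + (-24166 - 1871)) = 6020/(16837 - 26037) = 6020/(-9200) = 6020*(-1/9200) = -301/460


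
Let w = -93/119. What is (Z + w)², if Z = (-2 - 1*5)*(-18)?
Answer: 222039801/14161 ≈ 15680.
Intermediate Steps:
w = -93/119 (w = -93*1/119 = -93/119 ≈ -0.78151)
Z = 126 (Z = (-2 - 5)*(-18) = -7*(-18) = 126)
(Z + w)² = (126 - 93/119)² = (14901/119)² = 222039801/14161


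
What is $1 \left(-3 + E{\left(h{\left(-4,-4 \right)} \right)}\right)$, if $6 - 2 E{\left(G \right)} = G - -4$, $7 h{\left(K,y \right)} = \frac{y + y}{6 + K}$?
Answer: $- \frac{12}{7} \approx -1.7143$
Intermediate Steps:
$h{\left(K,y \right)} = \frac{2 y}{7 \left(6 + K\right)}$ ($h{\left(K,y \right)} = \frac{\left(y + y\right) \frac{1}{6 + K}}{7} = \frac{2 y \frac{1}{6 + K}}{7} = \frac{2 y}{7 \left(6 + K\right)}$)
$E{\left(G \right)} = 1 - \frac{G}{2}$ ($E{\left(G \right)} = 3 - \frac{G - -4}{2} = 3 - \frac{G + 4}{2} = 3 - \frac{4 + G}{2} = 3 - \left(2 + \frac{G}{2}\right) = 1 - \frac{G}{2}$)
$1 \left(-3 + E{\left(h{\left(-4,-4 \right)} \right)}\right) = 1 \left(-3 + \left(1 - \frac{\frac{2}{7} \left(-4\right) \frac{1}{6 - 4}}{2}\right)\right) = 1 \left(-3 + \left(1 - \frac{\frac{2}{7} \left(-4\right) \frac{1}{2}}{2}\right)\right) = 1 \left(-3 + \left(1 - - \frac{2}{7}\right)\right) = 1 \left(-3 + \left(1 + \frac{2}{7}\right)\right) = 1 \left(-3 + \frac{9}{7}\right) = 1 \left(- \frac{12}{7}\right) = - \frac{12}{7}$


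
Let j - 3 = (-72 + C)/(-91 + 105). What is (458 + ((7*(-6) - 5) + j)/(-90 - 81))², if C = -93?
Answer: 1203920256289/5731236 ≈ 2.1006e+5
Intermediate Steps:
j = -123/14 (j = 3 + (-72 - 93)/(-91 + 105) = 3 - 165/14 = -123/14 ≈ -8.7857)
(458 + ((7*(-6) - 5) + j)/(-90 - 81))² = (458 + ((7*(-6) - 5) - 123/14)/(-90 - 81))² = (458 + ((-42 - 5) - 123/14)/(-171))² = (458 + (-47 - 123/14)*(-1/171))² = (458 - 781/14*(-1/171))² = (458 + 781/2394)² = (1097233/2394)² = 1203920256289/5731236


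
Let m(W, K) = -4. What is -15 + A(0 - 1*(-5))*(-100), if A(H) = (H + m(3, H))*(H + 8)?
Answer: -1315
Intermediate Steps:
A(H) = (-4 + H)*(8 + H) (A(H) = (H - 4)*(H + 8) = (-4 + H)*(8 + H))
-15 + A(0 - 1*(-5))*(-100) = -15 + (-32 + (0 - 1*(-5))² + 4*(0 - 1*(-5)))*(-100) = -15 + (-32 + (0 + 5)² + 4*(0 + 5))*(-100) = -15 + (-32 + 5² + 4*5)*(-100) = -15 + (-32 + 25 + 20)*(-100) = -15 + 13*(-100) = -15 - 1300 = -1315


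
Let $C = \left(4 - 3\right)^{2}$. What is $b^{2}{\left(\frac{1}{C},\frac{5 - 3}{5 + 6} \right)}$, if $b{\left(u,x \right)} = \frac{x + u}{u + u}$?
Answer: $\frac{169}{484} \approx 0.34917$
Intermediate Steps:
$C = 1$ ($C = 1^{2} = 1$)
$b{\left(u,x \right)} = \frac{u + x}{2 u}$
$b^{2}{\left(\frac{1}{C},\frac{5 - 3}{5 + 6} \right)} = \left(\frac{1^{-1} + \frac{5 - 3}{5 + 6}}{2 \cdot 1^{-1}}\right)^{2} = \left(\frac{1 + \frac{2}{11}}{2 \cdot 1}\right)^{2} = \left(\frac{1}{2} \cdot 1 \left(1 + 2 \cdot \frac{1}{11}\right)\right)^{2} = \left(\frac{1}{2} \cdot 1 \left(1 + \frac{2}{11}\right)\right)^{2} = \left(\frac{1}{2} \cdot 1 \cdot \frac{13}{11}\right)^{2} = \left(\frac{13}{22}\right)^{2} = \frac{169}{484}$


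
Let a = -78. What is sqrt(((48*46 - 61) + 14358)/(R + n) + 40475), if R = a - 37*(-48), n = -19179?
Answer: sqrt(12368278962570)/17481 ≈ 201.18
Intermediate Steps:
R = 1698 (R = -78 - 37*(-48) = -78 + 1776 = 1698)
sqrt(((48*46 - 61) + 14358)/(R + n) + 40475) = sqrt(((48*46 - 61) + 14358)/(1698 - 19179) + 40475) = sqrt(((2208 - 61) + 14358)/(-17481) + 40475) = sqrt((2147 + 14358)*(-1/17481) + 40475) = sqrt(16505*(-1/17481) + 40475) = sqrt(-16505/17481 + 40475) = sqrt(707526970/17481) = sqrt(12368278962570)/17481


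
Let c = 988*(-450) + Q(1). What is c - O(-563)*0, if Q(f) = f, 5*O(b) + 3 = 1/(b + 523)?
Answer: -444599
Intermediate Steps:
O(b) = -3/5 + 1/(5*(523 + b)) (O(b) = -3/5 + 1/(5*(b + 523)) = -3/5 + 1/(5*(523 + b)))
c = -444599 (c = 988*(-450) + 1 = -444600 + 1 = -444599)
c - O(-563)*0 = -444599 - (-1568 - 3*(-563))/(5*(523 - 563))*0 = -444599 - (1/5)*(-1568 + 1689)/(-40)*0 = -444599 - (1/5)*(-1/40)*121*0 = -444599 - (-121)*0/200 = -444599 - 1*0 = -444599 + 0 = -444599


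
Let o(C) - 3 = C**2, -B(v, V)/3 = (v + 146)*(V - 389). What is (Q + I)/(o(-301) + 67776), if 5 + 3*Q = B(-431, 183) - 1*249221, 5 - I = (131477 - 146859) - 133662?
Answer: 21791/475140 ≈ 0.045862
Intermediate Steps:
B(v, V) = -3*(-389 + V)*(146 + v) (B(v, V) = -3*(v + 146)*(V - 389) = -3*(146 + v)*(-389 + V) = -3*(-389 + V)*(146 + v))
o(C) = 3 + C**2
I = 149049 (I = 5 - ((131477 - 146859) - 133662) = 5 - (-15382 - 133662) = 5 - 1*(-149044) = 5 + 149044 = 149049)
Q = -425356/3 (Q = -5/3 + ((170382 - 438*183 + 1167*(-431) - 3*183*(-431)) - 1*249221)/3 = -5/3 + ((170382 - 80154 - 502977 + 236619) - 249221)/3 = -5/3 + (-176130 - 249221)/3 = -5/3 + (1/3)*(-425351) = -5/3 - 425351/3 = -425356/3 ≈ -1.4179e+5)
(Q + I)/(o(-301) + 67776) = (-425356/3 + 149049)/((3 + (-301)**2) + 67776) = 21791/(3*((3 + 90601) + 67776)) = 21791/(3*(90604 + 67776)) = (21791/3)/158380 = (21791/3)*(1/158380) = 21791/475140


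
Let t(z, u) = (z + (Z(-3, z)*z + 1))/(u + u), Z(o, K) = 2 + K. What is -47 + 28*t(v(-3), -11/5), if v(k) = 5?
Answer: -3387/11 ≈ -307.91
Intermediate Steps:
t(z, u) = (1 + z + z*(2 + z))/(2*u) (t(z, u) = (z + ((2 + z)*z + 1))/(u + u) = (z + (z*(2 + z) + 1))/((2*u)) = (z + (1 + z*(2 + z)))*(1/(2*u)) = (1 + z + z*(2 + z))*(1/(2*u)) = (1 + z + z*(2 + z))/(2*u))
-47 + 28*t(v(-3), -11/5) = -47 + 28*((1 + 5 + 5*(2 + 5))/(2*((-11/5)))) = -47 + 28*((1 + 5 + 5*7)/(2*((-11*⅕)))) = -47 + 28*((1 + 5 + 35)/(2*(-11/5))) = -47 + 28*((½)*(-5/11)*41) = -47 + 28*(-205/22) = -47 - 2870/11 = -3387/11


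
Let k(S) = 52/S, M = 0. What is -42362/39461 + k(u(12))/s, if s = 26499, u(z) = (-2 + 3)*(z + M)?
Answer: -3367138921/3137031117 ≈ -1.0734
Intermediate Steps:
u(z) = z (u(z) = (-2 + 3)*(z + 0) = 1*z = z)
-42362/39461 + k(u(12))/s = -42362/39461 + (52/12)/26499 = -42362*1/39461 + (52*(1/12))*(1/26499) = -42362/39461 + (13/3)*(1/26499) = -42362/39461 + 13/79497 = -3367138921/3137031117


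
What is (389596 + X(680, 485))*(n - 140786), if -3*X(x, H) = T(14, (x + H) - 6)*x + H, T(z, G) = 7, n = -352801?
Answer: -191436566247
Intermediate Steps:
X(x, H) = -7*x/3 - H/3 (X(x, H) = -(7*x + H)/3 = -(H + 7*x)/3 = -7*x/3 - H/3)
(389596 + X(680, 485))*(n - 140786) = (389596 + (-7/3*680 - 1/3*485))*(-352801 - 140786) = (389596 + (-4760/3 - 485/3))*(-493587) = (389596 - 5245/3)*(-493587) = (1163543/3)*(-493587) = -191436566247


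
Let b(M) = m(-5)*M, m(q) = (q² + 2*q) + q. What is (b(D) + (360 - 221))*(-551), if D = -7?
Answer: -38019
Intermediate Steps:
m(q) = q² + 3*q
b(M) = 10*M (b(M) = (-5*(3 - 5))*M = (-5*(-2))*M = 10*M)
(b(D) + (360 - 221))*(-551) = (10*(-7) + (360 - 221))*(-551) = (-70 + 139)*(-551) = 69*(-551) = -38019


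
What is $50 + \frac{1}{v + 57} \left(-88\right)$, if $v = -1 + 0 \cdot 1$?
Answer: $\frac{339}{7} \approx 48.429$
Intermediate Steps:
$v = -1$ ($v = -1 + 0 = -1$)
$50 + \frac{1}{v + 57} \left(-88\right) = 50 + \frac{1}{-1 + 57} \left(-88\right) = 50 + \frac{1}{56} \left(-88\right) = 50 - \frac{11}{7} = \frac{339}{7}$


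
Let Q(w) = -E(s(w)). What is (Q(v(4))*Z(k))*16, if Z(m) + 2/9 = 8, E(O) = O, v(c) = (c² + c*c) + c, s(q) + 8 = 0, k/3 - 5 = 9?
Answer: 8960/9 ≈ 995.56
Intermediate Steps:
k = 42 (k = 15 + 3*9 = 15 + 27 = 42)
s(q) = -8 (s(q) = -8 + 0 = -8)
v(c) = c + 2*c² (v(c) = (c² + c²) + c = 2*c² + c = c + 2*c²)
Z(m) = 70/9 (Z(m) = -2/9 + 8 = 70/9)
Q(w) = 8 (Q(w) = -1*(-8) = 8)
(Q(v(4))*Z(k))*16 = (8*(70/9))*16 = (560/9)*16 = 8960/9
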